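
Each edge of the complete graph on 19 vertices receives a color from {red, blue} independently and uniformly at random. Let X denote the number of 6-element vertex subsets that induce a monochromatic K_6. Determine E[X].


Let X = Σ_S X_S over the C(19, 6) = 27132 subsets S of size 6, where X_S = 1 if the K_6 on S is monochromatic.
For a fixed S, the K_6 on S has C(6, 2) = 15 edges. P[all 15 edges red] = (1/2)^15, and likewise for blue, so P[monochromatic] = 2·(1/2)^15 = 2^{1 − 15} = 1/16384.
Summing: E[X] = C(19, 6) · 2^{1 − 15} = 27132 · 1/16384 = 6783/4096.
Numerically: E[X] ≈ 1.656.

E[X] = C(19,6)·2^(1−C(6,2)) = 6783/4096 ≈ 1.656.


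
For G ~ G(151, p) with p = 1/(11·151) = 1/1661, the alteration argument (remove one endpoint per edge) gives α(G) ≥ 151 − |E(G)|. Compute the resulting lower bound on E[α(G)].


E[|E(G)|] = C(151, 2)·p = 11325 · (1/1661) = 75/11.
E[α(G)] ≥ n − E[|E(G)|] = 151 − 75/11 = 1586/11.
Numerically: ≈ 144.1818.
(This is only a lower bound; the true E[α(G)] may be larger.)

E[α(G)] ≥ 1586/11 ≈ 144.1818.


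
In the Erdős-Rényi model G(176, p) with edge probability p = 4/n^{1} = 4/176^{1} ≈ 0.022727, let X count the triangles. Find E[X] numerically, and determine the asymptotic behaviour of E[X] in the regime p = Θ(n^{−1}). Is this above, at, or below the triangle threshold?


Number of potential triangles: C(176, 3) = 893200.
Each occurs with probability p³ ≈ (0.022727)³ ≈ 1.1739294e-05.
By linearity: E[X] = C(176, 3)·p³ ≈ 893200 · 1.1739294e-05 ≈ 10.48554.
Here α = 1, so p = 4/n is exactly at the triangle threshold p ~ 1/n. Asymptotically E[X] → c³/6 = 4³/6 = 32/3 ≈ 10.66667, a bounded constant. In this regime the triangle count is asymptotically Poisson(c³/6).

E[X] ≈ 10.48554; in regime p = Θ(1/n^{1}) E[X] stays bounded (at the triangle threshold p ~ 1/n).


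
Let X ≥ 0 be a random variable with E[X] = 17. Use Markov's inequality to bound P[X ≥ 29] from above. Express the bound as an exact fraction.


μ = E[X] = 17, a = 29.
Markov: P[X ≥ 29] ≤ μ/a = (17)/29 = 17/29.
Numerically: ≈ 0.5862.
(Since a = 29 > μ = 17.0000, the bound 17/29 is < 1 and informative.)

P[X ≥ 29] ≤ 17/29 ≈ 0.5862.


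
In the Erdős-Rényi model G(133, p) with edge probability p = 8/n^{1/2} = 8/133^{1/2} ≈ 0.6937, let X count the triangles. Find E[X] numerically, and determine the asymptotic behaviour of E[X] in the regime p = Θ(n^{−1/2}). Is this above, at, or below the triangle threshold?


Number of potential triangles: C(133, 3) = 383306.
Each occurs with probability p³ ≈ (0.6937)³ ≈ 3.338047e-01.
By linearity: E[X] = C(133, 3)·p³ ≈ 383306 · 3.338047e-01 ≈ 127949.3597.
Since α = 1/2 < 1, p = c/n^{1/2} ≫ 1/n is above the triangle threshold p ~ 1/n. Asymptotically E[X] ~ (c³/6)·n^{3(1−α)} = (8³/6)·n^{1.5} → ∞; triangles are abundant w.h.p.

E[X] ≈ 127949.3597; in regime p = Θ(1/n^{1/2}) E[X] diverges (above the triangle threshold p ~ 1/n).


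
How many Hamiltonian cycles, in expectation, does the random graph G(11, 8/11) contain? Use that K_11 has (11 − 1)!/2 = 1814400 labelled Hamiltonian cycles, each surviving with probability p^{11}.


K_11 has (11 − 1)!/2 = 1814400 labelled Hamiltonian cycles.
For each such Hamiltonian cycle H, let X_H = 1 if all 11 edges of H are present in G. Then P[X_H = 1] = p^{11} = (8/11)^{11} = 8589934592/285311670611.
By linearity of expectation: E[X] = Σ_H E[X_H] = 1814400 · p^{11} = 1814400 · 8589934592/285311670611 = 15585577323724800/285311670611.
Numerically: E[X] ≈ 54626.5.

E[X] = 1814400 · (8/11)^{11} = 15585577323724800/285311670611 ≈ 54626.5.


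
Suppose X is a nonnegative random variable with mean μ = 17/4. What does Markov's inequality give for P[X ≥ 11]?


μ = E[X] = 17/4, a = 11.
Markov: P[X ≥ 11] ≤ μ/a = (17/4)/11 = 17/44.
Numerically: ≈ 0.386364.
(Since a = 11 > μ = 4.250000, the bound 17/44 is < 1 and informative.)

P[X ≥ 11] ≤ 17/44 ≈ 0.386364.


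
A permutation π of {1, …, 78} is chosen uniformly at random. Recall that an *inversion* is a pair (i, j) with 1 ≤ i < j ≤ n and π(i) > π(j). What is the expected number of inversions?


Write X = Σ X_I over the C(78, 2) = 3003 pairs i < j, with X_I the indicator of one inversion.
There are 3003 indicators.
For each fixed pair i < j, the values π(i) and π(j) are two distinct elements of {1, …, 78} in uniformly random order; by symmetry P[π(i) > π(j)] = 1/2.
By linearity: E[X] = 3003 · (1/2) = C(78, 2) · (1/2) = 3003/2 = 3003/2 ≈ 1501.50000.

E[X] = 3003/2 = 1501.50000.


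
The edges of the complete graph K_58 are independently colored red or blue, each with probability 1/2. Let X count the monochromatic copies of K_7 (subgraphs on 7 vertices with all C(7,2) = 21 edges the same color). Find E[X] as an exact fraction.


Let X = Σ_S X_S over the C(58, 7) = 300674088 subsets S of size 7, where X_S = 1 if the K_7 on S is monochromatic.
For a fixed S, the K_7 on S has C(7, 2) = 21 edges. P[all 21 edges red] = (1/2)^21, and likewise for blue, so P[monochromatic] = 2·(1/2)^21 = 2^{1 − 21} = 1/1048576.
By linearity: E[X] = C(58, 7) · 2^{1 − 21} = 300674088 · 1/1048576 = 37584261/131072.
Numerically: E[X] ≈ 286.7452.

E[X] = C(58,7)·2^(1−C(7,2)) = 37584261/131072 ≈ 286.7452.


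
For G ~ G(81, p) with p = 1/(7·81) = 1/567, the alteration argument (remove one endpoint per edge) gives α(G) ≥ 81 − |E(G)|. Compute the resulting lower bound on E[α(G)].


E[|E(G)|] = C(81, 2)·p = 3240 · (1/567) = 40/7.
E[α(G)] ≥ n − E[|E(G)|] = 81 − 40/7 = 527/7.
Numerically: ≈ 75.28571.
(This is only a lower bound; the true E[α(G)] may be larger.)

E[α(G)] ≥ 527/7 ≈ 75.28571.


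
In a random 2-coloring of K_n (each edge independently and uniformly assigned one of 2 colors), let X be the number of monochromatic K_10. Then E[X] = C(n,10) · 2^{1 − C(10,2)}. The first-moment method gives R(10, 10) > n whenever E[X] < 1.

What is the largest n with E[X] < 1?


We need C(n, 10) · 2^{1 − 45} < 1, i.e. C(n, 10) < 2^{45 − 1} = 17592186044416.
Check values of n near the boundary:
  n = 98: C(98, 10) = 14005614014756; 14005614014756 < 17592186044416? YES
  n = 99: C(99, 10) = 15579278510796; 15579278510796 < 17592186044416? YES
  n = 100: C(100, 10) = 17310309456440; 17310309456440 < 17592186044416? YES
  n = 101: C(101, 10) = 19212541264840; 19212541264840 < 17592186044416? NO
  n = 102: C(102, 10) = 21300860967540; 21300860967540 < 17592186044416? NO
The largest n with C(n, 10) < 17592186044416 is n = 100 (where E[X] = 2163788682055/2199023255552 ≈ 0.98398). Hence R(10, 10) > 100, i.e. R(10, 10) ≥ 101.

Largest n = 100; hence R(10, 10) > 100.


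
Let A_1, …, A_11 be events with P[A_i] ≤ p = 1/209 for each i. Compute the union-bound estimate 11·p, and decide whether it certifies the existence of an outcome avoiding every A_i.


Union bound: P[∪_{i=1}^{11} A_i] ≤ Σ_i P[A_i] ≤ 11·p = 11·(1/209) = 1/19.
Numerically: 1/19 ≈ 0.053.
Is 1/19 < 1? YES.
Since P[∪ A_i] ≤ 1/19 < 1, the complement has P[∩ A_i^c] ≥ 1 − 1/19 = 18/19 > 0, so some outcome avoids every A_i.

11·p = 1/19 ≈ 0.053; existence CERTIFIED by the union bound.


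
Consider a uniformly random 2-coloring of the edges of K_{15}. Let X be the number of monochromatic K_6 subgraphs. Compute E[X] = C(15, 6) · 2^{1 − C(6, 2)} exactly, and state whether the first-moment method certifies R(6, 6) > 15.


E[X] = C(15, 6) · 2^{1 − 15} = 5005 · 2^{−14} = 5005/16384.
As a reduced fraction: E[X] = 5005/16384 ≈ 0.3055.
Is E[X] < 1? YES.
Since E[X] < 1, there exists a 2-coloring of K_{15} with no monochromatic K_6; hence R(6, 6) > 15.

E[X] = 5005/16384 ≈ 0.3055; E[X] < 1, so R(6, 6) > 15.


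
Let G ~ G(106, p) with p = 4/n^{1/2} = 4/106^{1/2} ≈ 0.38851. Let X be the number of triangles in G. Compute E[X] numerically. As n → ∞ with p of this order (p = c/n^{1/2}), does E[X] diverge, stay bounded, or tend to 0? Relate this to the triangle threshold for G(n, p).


Number of potential triangles: C(106, 3) = 192920.
Each occurs with probability p³ ≈ (0.38851)³ ≈ 5.8643675e-02.
By linearity: E[X] = C(106, 3)·p³ ≈ 192920 · 5.8643675e-02 ≈ 11313.53772.
Since α = 1/2 < 1, p = c/n^{1/2} ≫ 1/n is above the triangle threshold p ~ 1/n. Asymptotically E[X] ~ (c³/6)·n^{3(1−α)} = (4³/6)·n^{1.5} → ∞; triangles are abundant w.h.p.

E[X] ≈ 11313.53772; in regime p = Θ(1/n^{1/2}) E[X] diverges (above the triangle threshold p ~ 1/n).


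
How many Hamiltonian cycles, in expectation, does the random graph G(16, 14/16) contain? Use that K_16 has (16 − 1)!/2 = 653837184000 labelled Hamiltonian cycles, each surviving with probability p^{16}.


K_16 has (16 − 1)!/2 = 653837184000 labelled Hamiltonian cycles.
For each such Hamiltonian cycle H, let X_H = 1 if all 16 edges of H are present in G. Then P[X_H = 1] = p^{16} = (7/8)^{16} = 33232930569601/281474976710656.
By linearity of expectation: E[X] = Σ_H E[X_H] = 653837184000 · p^{16} = 653837184000 · 33232930569601/281474976710656 = 21219654042671322112875/274877906944.
Numerically: E[X] ≈ 7.7197e+10.

E[X] = 653837184000 · (7/8)^{16} = 21219654042671322112875/274877906944 ≈ 7.7197e+10.


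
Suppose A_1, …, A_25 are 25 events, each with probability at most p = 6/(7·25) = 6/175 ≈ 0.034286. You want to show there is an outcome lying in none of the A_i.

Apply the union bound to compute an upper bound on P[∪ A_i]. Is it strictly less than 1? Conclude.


Union bound: P[∪_{i=1}^{25} A_i] ≤ Σ_i P[A_i] ≤ 25·p = 25·(6/175) = 6/7.
Numerically: 6/7 ≈ 0.857143.
Is 6/7 < 1? YES.
Since P[∪ A_i] ≤ 6/7 < 1, the complement has P[∩ A_i^c] ≥ 1 − 6/7 = 1/7 > 0, so some outcome avoids every A_i.

25·p = 6/7 ≈ 0.857143; existence CERTIFIED by the union bound.


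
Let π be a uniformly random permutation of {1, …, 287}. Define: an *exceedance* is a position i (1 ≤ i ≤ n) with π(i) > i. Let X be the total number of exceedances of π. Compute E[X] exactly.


Write X = Σ_{i=1}^{287} X_i, where X_i = 1_{π(i) > i}.
For each fixed i, π(i) is uniform over {1, …, 287} (marginal of a uniform permutation), so P[π(i) > i] = (n − i)/n. Summing: Σ_{i=1}^{287} (n − i)/n = (0 + 1 + … + 286)/287 = 287(287 − 1)/(2·287) = (287 − 1)/2.
Hence E[X] = Σ_{i=1}^{287} (287 − i)/287 = 143 ≈ 143.000000.

E[X] = 143 = 143.000000.


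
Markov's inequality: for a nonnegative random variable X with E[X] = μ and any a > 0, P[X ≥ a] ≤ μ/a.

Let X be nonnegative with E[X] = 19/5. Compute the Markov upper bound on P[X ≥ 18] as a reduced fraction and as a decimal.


μ = E[X] = 19/5, a = 18.
Markov: P[X ≥ 18] ≤ μ/a = (19/5)/18 = 19/90.
Numerically: ≈ 0.211.
(Since a = 18 > μ = 3.800, the bound 19/90 is < 1 and informative.)

P[X ≥ 18] ≤ 19/90 ≈ 0.211.


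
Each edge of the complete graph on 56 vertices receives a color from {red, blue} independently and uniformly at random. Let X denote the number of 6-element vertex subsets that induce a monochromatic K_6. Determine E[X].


Let X = Σ_S X_S over the C(56, 6) = 32468436 subsets S of size 6, where X_S = 1 if the K_6 on S is monochromatic.
For a fixed S, the K_6 on S has C(6, 2) = 15 edges. P[all 15 edges red] = (1/2)^15, and likewise for blue, so P[monochromatic] = 2·(1/2)^15 = 2^{1 − 15} = 1/16384.
By linearity: E[X] = C(56, 6) · 2^{1 − 15} = 32468436 · 1/16384 = 8117109/4096.
Numerically: E[X] ≈ 1981.7161.

E[X] = C(56,6)·2^(1−C(6,2)) = 8117109/4096 ≈ 1981.7161.


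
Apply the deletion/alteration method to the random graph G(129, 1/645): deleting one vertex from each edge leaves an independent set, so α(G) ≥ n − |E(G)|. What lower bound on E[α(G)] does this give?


E[|E(G)|] = C(129, 2)·p = 8256 · (1/645) = 64/5.
E[α(G)] ≥ n − E[|E(G)|] = 129 − 64/5 = 581/5.
Numerically: ≈ 116.200000.
(This is only a lower bound; the true E[α(G)] may be larger.)

E[α(G)] ≥ 581/5 ≈ 116.200000.


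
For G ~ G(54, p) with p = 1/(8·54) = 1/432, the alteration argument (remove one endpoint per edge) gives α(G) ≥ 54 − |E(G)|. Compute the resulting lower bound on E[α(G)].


E[|E(G)|] = C(54, 2)·p = 1431 · (1/432) = 53/16.
E[α(G)] ≥ n − E[|E(G)|] = 54 − 53/16 = 811/16.
Numerically: ≈ 50.687500.
(This is only a lower bound; the true E[α(G)] may be larger.)

E[α(G)] ≥ 811/16 ≈ 50.687500.


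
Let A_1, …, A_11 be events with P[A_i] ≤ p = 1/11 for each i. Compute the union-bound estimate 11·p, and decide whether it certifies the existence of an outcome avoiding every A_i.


Union bound: P[∪_{i=1}^{11} A_i] ≤ Σ_i P[A_i] ≤ 11·p = 11·(1/11) = 1.
Numerically: 1 ≈ 1.0000.
Is 1 < 1? NO.
Since the bound 1 is ≥ 1, the union bound is uninformative here; it does NOT by itself certify existence.

11·p = 1 ≈ 1.0000; existence NOT certified by the union bound.


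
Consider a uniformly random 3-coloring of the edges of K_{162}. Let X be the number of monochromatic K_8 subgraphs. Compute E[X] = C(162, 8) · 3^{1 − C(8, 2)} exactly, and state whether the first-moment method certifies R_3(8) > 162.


E[X] = C(162, 8) · 3^{1 − 28} = 9870758125020 · 3^{−27} = 9870758125020/7625597484987.
As a reduced fraction: E[X] = 121861211420/94143178827 ≈ 1.29442.
Is E[X] < 1? NO.
Since E[X] ≥ 1, the first-moment bound is inconclusive at n = 162; it does NOT by itself certify R_3(8) > 162.

E[X] = 121861211420/94143178827 ≈ 1.29442; E[X] ≥ 1; first-moment method inconclusive here.


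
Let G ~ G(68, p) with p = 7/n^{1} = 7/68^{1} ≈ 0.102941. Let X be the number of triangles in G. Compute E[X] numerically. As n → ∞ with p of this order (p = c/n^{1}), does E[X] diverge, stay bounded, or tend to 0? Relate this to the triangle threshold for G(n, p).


Number of potential triangles: C(68, 3) = 50116.
Each occurs with probability p³ ≈ (0.102941)³ ≈ 1.09085589e-03.
By linearity: E[X] = C(68, 3)·p³ ≈ 50116 · 1.09085589e-03 ≈ 54.669334.
Here α = 1, so p = 7/n is exactly at the triangle threshold p ~ 1/n. Asymptotically E[X] → c³/6 = 7³/6 = 343/6 ≈ 57.166667, a bounded constant. In this regime the triangle count is asymptotically Poisson(c³/6).

E[X] ≈ 54.669334; in regime p = Θ(1/n^{1}) E[X] stays bounded (at the triangle threshold p ~ 1/n).


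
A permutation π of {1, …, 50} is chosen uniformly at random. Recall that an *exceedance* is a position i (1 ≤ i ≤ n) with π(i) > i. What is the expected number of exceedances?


Write X = Σ_{i=1}^{50} X_i, where X_i = 1_{π(i) > i}.
For each fixed i, π(i) is uniform over {1, …, 50} (marginal of a uniform permutation), so P[π(i) > i] = (n − i)/n. Summing: Σ_{i=1}^{50} (n − i)/n = (0 + 1 + … + 49)/50 = 50(50 − 1)/(2·50) = (50 − 1)/2.
Hence E[X] = Σ_{i=1}^{50} (50 − i)/50 = 49/2 ≈ 24.50000.

E[X] = 49/2 = 24.50000.


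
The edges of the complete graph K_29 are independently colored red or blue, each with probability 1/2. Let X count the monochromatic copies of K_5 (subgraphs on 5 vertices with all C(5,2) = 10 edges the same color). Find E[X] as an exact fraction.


Let X = Σ_S X_S over the C(29, 5) = 118755 subsets S of size 5, where X_S = 1 if the K_5 on S is monochromatic.
For a fixed S, the K_5 on S has C(5, 2) = 10 edges. P[all 10 edges red] = (1/2)^10, and likewise for blue, so P[monochromatic] = 2·(1/2)^10 = 2^{1 − 10} = 1/512.
By linearity of expectation: E[X] = C(29, 5) · 2^{1 − 10} = 118755 · 1/512 = 118755/512.
Numerically: E[X] ≈ 231.943.

E[X] = C(29,5)·2^(1−C(5,2)) = 118755/512 ≈ 231.943.


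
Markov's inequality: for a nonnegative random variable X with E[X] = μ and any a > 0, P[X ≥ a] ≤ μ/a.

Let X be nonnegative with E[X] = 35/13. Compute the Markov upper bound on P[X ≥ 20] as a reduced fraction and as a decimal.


μ = E[X] = 35/13, a = 20.
Markov: P[X ≥ 20] ≤ μ/a = (35/13)/20 = 7/52.
Numerically: ≈ 0.13462.
(Since a = 20 > μ = 2.69231, the bound 7/52 is < 1 and informative.)

P[X ≥ 20] ≤ 7/52 ≈ 0.13462.


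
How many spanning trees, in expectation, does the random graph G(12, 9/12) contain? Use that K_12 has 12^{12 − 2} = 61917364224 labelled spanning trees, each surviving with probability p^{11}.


K_12 has 12^{12 − 2} = 61917364224 labelled spanning trees.
For each such spanning tree H, let X_H = 1 if all 11 edges of H are present in G. Then P[X_H = 1] = p^{11} = (3/4)^{11} = 177147/4194304.
By linearity of expectation: E[X] = Σ_H E[X_H] = 61917364224 · p^{11} = 61917364224 · 177147/4194304 = 10460353203/4.
Numerically: E[X] ≈ 2.615e+09.

E[X] = 61917364224 · (3/4)^{11} = 10460353203/4 ≈ 2.615e+09.


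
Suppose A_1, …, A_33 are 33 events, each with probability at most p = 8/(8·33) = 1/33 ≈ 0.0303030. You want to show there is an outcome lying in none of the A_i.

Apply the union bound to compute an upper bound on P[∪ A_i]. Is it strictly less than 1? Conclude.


Union bound: P[∪_{i=1}^{33} A_i] ≤ Σ_i P[A_i] ≤ 33·p = 33·(1/33) = 1.
Numerically: 1 ≈ 1.0000000.
Is 1 < 1? NO.
Since the bound 1 is ≥ 1, the union bound is uninformative here; it does NOT by itself certify existence.

33·p = 1 ≈ 1.0000000; existence NOT certified by the union bound.


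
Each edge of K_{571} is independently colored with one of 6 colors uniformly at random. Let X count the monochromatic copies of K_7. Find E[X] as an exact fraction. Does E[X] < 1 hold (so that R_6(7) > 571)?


E[X] = C(571, 7) · 6^{1 − 21} = 3784329711421830 · 6^{−20} = 3784329711421830/3656158440062976.
As a reduced fraction: E[X] = 70080179841145/67706637778944 ≈ 1.035.
Is E[X] < 1? NO.
Since E[X] ≥ 1, the first-moment bound is inconclusive at n = 571; it does NOT by itself certify R_6(7) > 571.

E[X] = 70080179841145/67706637778944 ≈ 1.035; E[X] ≥ 1; first-moment method inconclusive here.


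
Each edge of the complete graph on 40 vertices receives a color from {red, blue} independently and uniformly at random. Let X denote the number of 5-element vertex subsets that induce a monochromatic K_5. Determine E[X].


Let X = Σ_S X_S over the C(40, 5) = 658008 subsets S of size 5, where X_S = 1 if the K_5 on S is monochromatic.
For a fixed S, the K_5 on S has C(5, 2) = 10 edges. P[all 10 edges red] = (1/2)^10, and likewise for blue, so P[monochromatic] = 2·(1/2)^10 = 2^{1 − 10} = 1/512.
By linearity of expectation: E[X] = C(40, 5) · 2^{1 − 10} = 658008 · 1/512 = 82251/64.
Numerically: E[X] ≈ 1285.172.

E[X] = C(40,5)·2^(1−C(5,2)) = 82251/64 ≈ 1285.172.


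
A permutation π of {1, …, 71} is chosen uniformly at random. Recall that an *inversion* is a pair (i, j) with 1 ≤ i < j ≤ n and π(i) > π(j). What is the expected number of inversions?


Write X = Σ X_I over the C(71, 2) = 2485 pairs i < j, with X_I the indicator of one inversion.
There are 2485 indicators.
For each fixed pair i < j, the values π(i) and π(j) are two distinct elements of {1, …, 71} in uniformly random order; by symmetry P[π(i) > π(j)] = 1/2.
By linearity: E[X] = 2485 · (1/2) = C(71, 2) · (1/2) = 2485/2 = 2485/2 ≈ 1242.50000.

E[X] = 2485/2 = 1242.50000.


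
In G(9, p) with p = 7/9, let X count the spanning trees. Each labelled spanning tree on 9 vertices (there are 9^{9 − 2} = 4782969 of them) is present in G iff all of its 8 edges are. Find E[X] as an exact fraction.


K_9 has 9^{9 − 2} = 4782969 labelled spanning trees.
For each such spanning tree H, let X_H = 1 if all 8 edges of H are present in G. Then P[X_H = 1] = p^{8} = (7/9)^{8} = 5764801/43046721.
Summing the indicators: E[X] = Σ_H E[X_H] = 4782969 · p^{8} = 4782969 · 5764801/43046721 = 5764801/9.
Numerically: E[X] ≈ 6.41e+05.

E[X] = 4782969 · (7/9)^{8} = 5764801/9 ≈ 6.41e+05.


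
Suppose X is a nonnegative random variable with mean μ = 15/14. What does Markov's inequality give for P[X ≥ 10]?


μ = E[X] = 15/14, a = 10.
Markov: P[X ≥ 10] ≤ μ/a = (15/14)/10 = 3/28.
Numerically: ≈ 0.10714.
(Since a = 10 > μ = 1.07143, the bound 3/28 is < 1 and informative.)

P[X ≥ 10] ≤ 3/28 ≈ 0.10714.


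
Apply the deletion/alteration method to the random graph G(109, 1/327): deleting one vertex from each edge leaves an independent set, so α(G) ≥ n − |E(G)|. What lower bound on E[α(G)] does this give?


E[|E(G)|] = C(109, 2)·p = 5886 · (1/327) = 18.
E[α(G)] ≥ n − E[|E(G)|] = 109 − 18 = 91.
Numerically: ≈ 91.0000.
(This is only a lower bound; the true E[α(G)] may be larger.)

E[α(G)] ≥ 91 ≈ 91.0000.


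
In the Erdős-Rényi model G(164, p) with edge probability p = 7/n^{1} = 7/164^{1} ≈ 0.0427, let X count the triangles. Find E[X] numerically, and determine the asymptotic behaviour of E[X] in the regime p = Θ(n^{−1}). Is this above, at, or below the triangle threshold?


Number of potential triangles: C(164, 3) = 721764.
Each occurs with probability p³ ≈ (0.0427)³ ≈ 7.77611e-05.
By linearity: E[X] = C(164, 3)·p³ ≈ 721764 · 7.77611e-05 ≈ 56.125.
Here α = 1, so p = 7/n is exactly at the triangle threshold p ~ 1/n. Asymptotically E[X] → c³/6 = 7³/6 = 343/6 ≈ 57.167, a bounded constant. In this regime the triangle count is asymptotically Poisson(c³/6).

E[X] ≈ 56.125; in regime p = Θ(1/n^{1}) E[X] stays bounded (at the triangle threshold p ~ 1/n).


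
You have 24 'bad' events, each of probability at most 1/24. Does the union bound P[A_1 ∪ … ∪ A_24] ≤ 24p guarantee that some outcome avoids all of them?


Union bound: P[∪_{i=1}^{24} A_i] ≤ Σ_i P[A_i] ≤ 24·p = 24·(1/24) = 1.
Numerically: 1 ≈ 1.000000.
Is 1 < 1? NO.
Since the bound 1 is ≥ 1, the union bound is uninformative here; it does NOT by itself certify existence.

24·p = 1 ≈ 1.000000; existence NOT certified by the union bound.


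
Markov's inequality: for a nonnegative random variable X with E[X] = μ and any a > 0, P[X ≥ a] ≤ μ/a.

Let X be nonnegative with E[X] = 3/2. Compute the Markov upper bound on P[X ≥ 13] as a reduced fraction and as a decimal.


μ = E[X] = 3/2, a = 13.
Markov: P[X ≥ 13] ≤ μ/a = (3/2)/13 = 3/26.
Numerically: ≈ 0.11538.
(Since a = 13 > μ = 1.50000, the bound 3/26 is < 1 and informative.)

P[X ≥ 13] ≤ 3/26 ≈ 0.11538.


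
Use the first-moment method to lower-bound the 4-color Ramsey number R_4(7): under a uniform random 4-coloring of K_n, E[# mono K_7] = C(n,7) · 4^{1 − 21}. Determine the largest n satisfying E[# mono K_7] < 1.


We need C(n, 7) · 4^{1 − 21} < 1, i.e. C(n, 7) < 4^{21 − 1} = 1099511627776.
Check values of n near the boundary:
  n = 178: C(178, 7) = 996867063280; 996867063280 < 1099511627776? YES
  n = 179: C(179, 7) = 1037437234460; 1037437234460 < 1099511627776? YES
  n = 180: C(180, 7) = 1079414463600; 1079414463600 < 1099511627776? YES
  n = 181: C(181, 7) = 1122839183400; 1122839183400 < 1099511627776? NO
  n = 182: C(182, 7) = 1167752750736; 1167752750736 < 1099511627776? NO
  n = 183: C(183, 7) = 1214197462413; 1214197462413 < 1099511627776? NO
The largest n with C(n, 7) < 1099511627776 is n = 180 (where E[X] = 67463403975/68719476736 ≈ 0.9817). Hence R_4(7) > 180, i.e. R_4(7) ≥ 181.

Largest n = 180; hence R_4(7) > 180.


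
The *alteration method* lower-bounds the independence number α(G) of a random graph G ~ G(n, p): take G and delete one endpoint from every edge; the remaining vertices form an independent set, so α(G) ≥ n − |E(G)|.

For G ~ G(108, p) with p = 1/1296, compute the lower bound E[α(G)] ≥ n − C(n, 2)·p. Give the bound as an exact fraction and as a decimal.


E[|E(G)|] = C(108, 2)·p = 5778 · (1/1296) = 107/24.
E[α(G)] ≥ n − E[|E(G)|] = 108 − 107/24 = 2485/24.
Numerically: ≈ 103.54167.
(This is only a lower bound; the true E[α(G)] may be larger.)

E[α(G)] ≥ 2485/24 ≈ 103.54167.


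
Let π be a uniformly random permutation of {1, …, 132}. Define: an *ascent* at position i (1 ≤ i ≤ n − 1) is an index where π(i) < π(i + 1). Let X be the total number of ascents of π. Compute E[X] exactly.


Write X = Σ X_I over i = 1, …, 131, with X_I the indicator of one ascent.
There are 131 indicators.
For each fixed i, the pair (π(i), π(i+1)) is a uniformly random ordered pair of distinct values from {1, …, 132}; by symmetry P[π(i) < π(i+1)] = 1/2.
By linearity: E[X] = 131 · (1/2) = (132 − 1) · (1/2) = 131/2 ≈ 65.500000.

E[X] = 131/2 = 65.500000.


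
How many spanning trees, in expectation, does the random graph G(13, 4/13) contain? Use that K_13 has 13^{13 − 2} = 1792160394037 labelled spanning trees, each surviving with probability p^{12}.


K_13 has 13^{13 − 2} = 1792160394037 labelled spanning trees.
For each such spanning tree H, let X_H = 1 if all 12 edges of H are present in G. Then P[X_H = 1] = p^{12} = (4/13)^{12} = 16777216/23298085122481.
By linearity: E[X] = Σ_H E[X_H] = 1792160394037 · p^{12} = 1792160394037 · 16777216/23298085122481 = 16777216/13.
Numerically: E[X] ≈ 1.29e+06.

E[X] = 1792160394037 · (4/13)^{12} = 16777216/13 ≈ 1.29e+06.


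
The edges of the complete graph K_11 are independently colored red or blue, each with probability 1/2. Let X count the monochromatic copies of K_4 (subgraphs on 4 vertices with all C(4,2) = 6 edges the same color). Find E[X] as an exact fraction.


Let X = Σ_S X_S over the C(11, 4) = 330 subsets S of size 4, where X_S = 1 if the K_4 on S is monochromatic.
For a fixed S, the K_4 on S has C(4, 2) = 6 edges. P[all 6 edges red] = (1/2)^6, and likewise for blue, so P[monochromatic] = 2·(1/2)^6 = 2^{1 − 6} = 1/32.
Summing: E[X] = C(11, 4) · 2^{1 − 6} = 330 · 1/32 = 165/16.
Numerically: E[X] ≈ 10.312500.

E[X] = C(11,4)·2^(1−C(4,2)) = 165/16 ≈ 10.312500.


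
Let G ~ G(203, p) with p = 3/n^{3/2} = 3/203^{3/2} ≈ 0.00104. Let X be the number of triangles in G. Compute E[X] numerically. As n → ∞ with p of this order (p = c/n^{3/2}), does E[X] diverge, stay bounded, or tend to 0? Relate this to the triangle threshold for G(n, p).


Number of potential triangles: C(203, 3) = 1373701.
Each occurs with probability p³ ≈ (0.00104)³ ≈ 1.11592e-09.
By linearity: E[X] = C(203, 3)·p³ ≈ 1373701 · 1.11592e-09 ≈ 0.002.
Since α = 3/2 > 1, p = c/n^{3/2} = o(1/n) is below the triangle threshold p ~ 1/n. Asymptotically E[X] ~ (c³/6)·n^{3(1−α)} = (3³/6)·n^{-1.5} → 0, so by Markov's inequality G has no triangles w.h.p.

E[X] ≈ 0.002; in regime p = Θ(1/n^{3/2}) E[X] tends to 0 (below the triangle threshold p ~ 1/n).


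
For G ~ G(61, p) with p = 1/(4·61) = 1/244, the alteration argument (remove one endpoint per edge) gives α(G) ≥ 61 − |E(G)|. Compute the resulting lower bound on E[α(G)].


E[|E(G)|] = C(61, 2)·p = 1830 · (1/244) = 15/2.
E[α(G)] ≥ n − E[|E(G)|] = 61 − 15/2 = 107/2.
Numerically: ≈ 53.5000.
(This is only a lower bound; the true E[α(G)] may be larger.)

E[α(G)] ≥ 107/2 ≈ 53.5000.


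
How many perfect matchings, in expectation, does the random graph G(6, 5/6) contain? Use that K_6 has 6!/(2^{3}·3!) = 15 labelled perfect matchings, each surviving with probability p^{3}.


K_6 has 6!/(2^{3}·3!) = 15 labelled perfect matchings.
For each such perfect matching H, let X_H = 1 if all 3 edges of H are present in G. Then P[X_H = 1] = p^{3} = (5/6)^{3} = 125/216.
Summing the indicators: E[X] = Σ_H E[X_H] = 15 · p^{3} = 15 · 125/216 = 625/72.
Numerically: E[X] ≈ 8.68.

E[X] = 15 · (5/6)^{3} = 625/72 ≈ 8.68.


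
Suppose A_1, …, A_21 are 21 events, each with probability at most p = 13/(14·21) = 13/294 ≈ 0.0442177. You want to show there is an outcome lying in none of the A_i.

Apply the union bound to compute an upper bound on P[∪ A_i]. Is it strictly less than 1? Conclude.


Union bound: P[∪_{i=1}^{21} A_i] ≤ Σ_i P[A_i] ≤ 21·p = 21·(13/294) = 13/14.
Numerically: 13/14 ≈ 0.9285714.
Is 13/14 < 1? YES.
Since P[∪ A_i] ≤ 13/14 < 1, the complement has P[∩ A_i^c] ≥ 1 − 13/14 = 1/14 > 0, so some outcome avoids every A_i.

21·p = 13/14 ≈ 0.9285714; existence CERTIFIED by the union bound.


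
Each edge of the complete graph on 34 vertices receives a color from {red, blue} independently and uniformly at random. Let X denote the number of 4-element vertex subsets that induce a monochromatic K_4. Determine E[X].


Let X = Σ_S X_S over the C(34, 4) = 46376 subsets S of size 4, where X_S = 1 if the K_4 on S is monochromatic.
For a fixed S, the K_4 on S has C(4, 2) = 6 edges. P[all 6 edges red] = (1/2)^6, and likewise for blue, so P[monochromatic] = 2·(1/2)^6 = 2^{1 − 6} = 1/32.
Summing: E[X] = C(34, 4) · 2^{1 − 6} = 46376 · 1/32 = 5797/4.
Numerically: E[X] ≈ 1449.250000.

E[X] = C(34,4)·2^(1−C(4,2)) = 5797/4 ≈ 1449.250000.


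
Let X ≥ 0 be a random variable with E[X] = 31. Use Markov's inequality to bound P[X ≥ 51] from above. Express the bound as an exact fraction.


μ = E[X] = 31, a = 51.
Markov: P[X ≥ 51] ≤ μ/a = (31)/51 = 31/51.
Numerically: ≈ 0.60784.
(Since a = 51 > μ = 31.00000, the bound 31/51 is < 1 and informative.)

P[X ≥ 51] ≤ 31/51 ≈ 0.60784.


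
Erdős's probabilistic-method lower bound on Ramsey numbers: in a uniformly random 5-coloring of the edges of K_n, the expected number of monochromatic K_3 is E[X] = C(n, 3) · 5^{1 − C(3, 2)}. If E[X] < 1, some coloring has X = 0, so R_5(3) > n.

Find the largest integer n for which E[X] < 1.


We need C(n, 3) · 5^{1 − 3} < 1, i.e. C(n, 3) < 5^{3 − 1} = 25.
Check values of n near the boundary:
  n = 4: C(4, 3) = 4; 4 < 25? YES
  n = 5: C(5, 3) = 10; 10 < 25? YES
  n = 6: C(6, 3) = 20; 20 < 25? YES
  n = 7: C(7, 3) = 35; 35 < 25? NO
The largest n with C(n, 3) < 25 is n = 6 (where E[X] = 4/5 ≈ 0.8000000). Hence R_5(3) > 6, i.e. R_5(3) ≥ 7.

Largest n = 6; hence R_5(3) > 6.


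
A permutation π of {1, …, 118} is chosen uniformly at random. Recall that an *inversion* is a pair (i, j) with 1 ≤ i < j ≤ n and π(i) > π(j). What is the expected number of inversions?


Write X = Σ X_I over the C(118, 2) = 6903 pairs i < j, with X_I the indicator of one inversion.
There are 6903 indicators.
For each fixed pair i < j, the values π(i) and π(j) are two distinct elements of {1, …, 118} in uniformly random order; by symmetry P[π(i) > π(j)] = 1/2.
By linearity: E[X] = 6903 · (1/2) = C(118, 2) · (1/2) = 6903/2 = 6903/2 ≈ 3451.50000.

E[X] = 6903/2 = 3451.50000.


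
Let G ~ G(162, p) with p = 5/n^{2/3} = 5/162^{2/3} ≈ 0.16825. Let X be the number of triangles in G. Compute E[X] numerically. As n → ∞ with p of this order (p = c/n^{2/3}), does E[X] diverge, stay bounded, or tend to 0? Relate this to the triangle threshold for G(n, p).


Number of potential triangles: C(162, 3) = 695520.
Each occurs with probability p³ ≈ (0.16825)³ ≈ 4.7629934e-03.
By linearity: E[X] = C(162, 3)·p³ ≈ 695520 · 4.7629934e-03 ≈ 3312.75720.
Since α = 2/3 < 1, p = c/n^{2/3} ≫ 1/n is above the triangle threshold p ~ 1/n. Asymptotically E[X] ~ (c³/6)·n^{3(1−α)} = (5³/6)·n^{1} → ∞; triangles are abundant w.h.p.

E[X] ≈ 3312.75720; in regime p = Θ(1/n^{2/3}) E[X] diverges (above the triangle threshold p ~ 1/n).


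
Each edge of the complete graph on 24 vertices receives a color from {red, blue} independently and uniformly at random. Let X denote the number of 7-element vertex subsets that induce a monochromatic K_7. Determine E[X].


Let X = Σ_S X_S over the C(24, 7) = 346104 subsets S of size 7, where X_S = 1 if the K_7 on S is monochromatic.
For a fixed S, the K_7 on S has C(7, 2) = 21 edges. P[all 21 edges red] = (1/2)^21, and likewise for blue, so P[monochromatic] = 2·(1/2)^21 = 2^{1 − 21} = 1/1048576.
Summing: E[X] = C(24, 7) · 2^{1 − 21} = 346104 · 1/1048576 = 43263/131072.
Numerically: E[X] ≈ 0.330.

E[X] = C(24,7)·2^(1−C(7,2)) = 43263/131072 ≈ 0.330.


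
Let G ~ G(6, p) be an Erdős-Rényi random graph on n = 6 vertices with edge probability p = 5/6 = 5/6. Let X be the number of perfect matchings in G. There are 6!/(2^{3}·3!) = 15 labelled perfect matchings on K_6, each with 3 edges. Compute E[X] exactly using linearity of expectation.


K_6 has 6!/(2^{3}·3!) = 15 labelled perfect matchings.
For each such perfect matching H, let X_H = 1 if all 3 edges of H are present in G. Then P[X_H = 1] = p^{3} = (5/6)^{3} = 125/216.
By linearity: E[X] = Σ_H E[X_H] = 15 · p^{3} = 15 · 125/216 = 625/72.
Numerically: E[X] ≈ 8.681.

E[X] = 15 · (5/6)^{3} = 625/72 ≈ 8.681.


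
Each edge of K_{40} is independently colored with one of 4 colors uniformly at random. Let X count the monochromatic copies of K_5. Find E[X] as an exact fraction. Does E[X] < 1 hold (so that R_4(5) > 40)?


E[X] = C(40, 5) · 4^{1 − 10} = 658008 · 4^{−9} = 658008/262144.
As a reduced fraction: E[X] = 82251/32768 ≈ 2.5101.
Is E[X] < 1? NO.
Since E[X] ≥ 1, the first-moment bound is inconclusive at n = 40; it does NOT by itself certify R_4(5) > 40.

E[X] = 82251/32768 ≈ 2.5101; E[X] ≥ 1; first-moment method inconclusive here.


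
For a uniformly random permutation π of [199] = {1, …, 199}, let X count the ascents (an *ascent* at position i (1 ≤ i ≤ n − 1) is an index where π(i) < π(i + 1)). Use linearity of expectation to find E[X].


Write X = Σ X_I over i = 1, …, 198, with X_I the indicator of one ascent.
There are 198 indicators.
For each fixed i, the pair (π(i), π(i+1)) is a uniformly random ordered pair of distinct values from {1, …, 199}; by symmetry P[π(i) < π(i+1)] = 1/2.
By linearity: E[X] = 198 · (1/2) = (199 − 1) · (1/2) = 99 ≈ 99.000.

E[X] = 99 = 99.000.


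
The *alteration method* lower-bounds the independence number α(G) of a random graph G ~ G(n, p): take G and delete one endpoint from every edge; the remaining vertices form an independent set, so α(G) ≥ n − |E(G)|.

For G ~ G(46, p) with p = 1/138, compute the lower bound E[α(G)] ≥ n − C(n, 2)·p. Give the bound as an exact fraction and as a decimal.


E[|E(G)|] = C(46, 2)·p = 1035 · (1/138) = 15/2.
E[α(G)] ≥ n − E[|E(G)|] = 46 − 15/2 = 77/2.
Numerically: ≈ 38.50000.
(This is only a lower bound; the true E[α(G)] may be larger.)

E[α(G)] ≥ 77/2 ≈ 38.50000.


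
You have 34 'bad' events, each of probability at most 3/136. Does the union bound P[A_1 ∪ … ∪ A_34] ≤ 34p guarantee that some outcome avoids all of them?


Union bound: P[∪_{i=1}^{34} A_i] ≤ Σ_i P[A_i] ≤ 34·p = 34·(3/136) = 3/4.
Numerically: 3/4 ≈ 0.75000.
Is 3/4 < 1? YES.
Since P[∪ A_i] ≤ 3/4 < 1, the complement has P[∩ A_i^c] ≥ 1 − 3/4 = 1/4 > 0, so some outcome avoids every A_i.

34·p = 3/4 ≈ 0.75000; existence CERTIFIED by the union bound.


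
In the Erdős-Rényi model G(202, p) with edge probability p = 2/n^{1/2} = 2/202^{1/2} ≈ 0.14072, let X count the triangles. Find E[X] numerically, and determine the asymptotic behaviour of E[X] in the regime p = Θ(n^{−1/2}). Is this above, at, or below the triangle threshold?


Number of potential triangles: C(202, 3) = 1353400.
Each occurs with probability p³ ≈ (0.14072)³ ≈ 2.7865249e-03.
By linearity: E[X] = C(202, 3)·p³ ≈ 1353400 · 2.7865249e-03 ≈ 3771.28284.
Since α = 1/2 < 1, p = c/n^{1/2} ≫ 1/n is above the triangle threshold p ~ 1/n. Asymptotically E[X] ~ (c³/6)·n^{3(1−α)} = (2³/6)·n^{1.5} → ∞; triangles are abundant w.h.p.

E[X] ≈ 3771.28284; in regime p = Θ(1/n^{1/2}) E[X] diverges (above the triangle threshold p ~ 1/n).


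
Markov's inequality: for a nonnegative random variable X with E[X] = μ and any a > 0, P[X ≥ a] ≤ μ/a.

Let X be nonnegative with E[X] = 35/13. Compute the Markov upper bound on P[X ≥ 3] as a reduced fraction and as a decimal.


μ = E[X] = 35/13, a = 3.
Markov: P[X ≥ 3] ≤ μ/a = (35/13)/3 = 35/39.
Numerically: ≈ 0.89744.
(Since a = 3 > μ = 2.69231, the bound 35/39 is < 1 and informative.)

P[X ≥ 3] ≤ 35/39 ≈ 0.89744.


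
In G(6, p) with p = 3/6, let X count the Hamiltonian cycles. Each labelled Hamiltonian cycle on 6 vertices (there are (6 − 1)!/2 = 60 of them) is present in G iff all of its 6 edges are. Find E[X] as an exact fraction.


K_6 has (6 − 1)!/2 = 60 labelled Hamiltonian cycles.
For each such Hamiltonian cycle H, let X_H = 1 if all 6 edges of H are present in G. Then P[X_H = 1] = p^{6} = (1/2)^{6} = 1/64.
By linearity: E[X] = Σ_H E[X_H] = 60 · p^{6} = 60 · 1/64 = 15/16.
Numerically: E[X] ≈ 0.9375.

E[X] = 60 · (1/2)^{6} = 15/16 ≈ 0.9375.


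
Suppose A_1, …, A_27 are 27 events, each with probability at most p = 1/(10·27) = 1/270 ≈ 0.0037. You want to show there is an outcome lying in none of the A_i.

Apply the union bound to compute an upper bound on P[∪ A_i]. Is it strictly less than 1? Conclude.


Union bound: P[∪_{i=1}^{27} A_i] ≤ Σ_i P[A_i] ≤ 27·p = 27·(1/270) = 1/10.
Numerically: 1/10 ≈ 0.1000.
Is 1/10 < 1? YES.
Since P[∪ A_i] ≤ 1/10 < 1, the complement has P[∩ A_i^c] ≥ 1 − 1/10 = 9/10 > 0, so some outcome avoids every A_i.

27·p = 1/10 ≈ 0.1000; existence CERTIFIED by the union bound.


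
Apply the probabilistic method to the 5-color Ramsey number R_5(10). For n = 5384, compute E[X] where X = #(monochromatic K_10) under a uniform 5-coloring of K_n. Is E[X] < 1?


E[X] = C(5384, 10) · 5^{1 − 45} = 5593137120741932124090737609600 · 5^{−44} = 5593137120741932124090737609600/5684341886080801486968994140625.
As a reduced fraction: E[X] = 223725484829677284963629504384/227373675443232059478759765625 ≈ 0.98396.
Is E[X] < 1? YES.
Since E[X] < 1, there exists a 5-coloring of K_{5384} with no monochromatic K_10; hence R_5(10) > 5384.

E[X] = 223725484829677284963629504384/227373675443232059478759765625 ≈ 0.98396; E[X] < 1, so R_5(10) > 5384.


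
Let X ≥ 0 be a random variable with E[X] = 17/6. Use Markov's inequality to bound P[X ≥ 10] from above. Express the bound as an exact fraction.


μ = E[X] = 17/6, a = 10.
Markov: P[X ≥ 10] ≤ μ/a = (17/6)/10 = 17/60.
Numerically: ≈ 0.283333.
(Since a = 10 > μ = 2.833333, the bound 17/60 is < 1 and informative.)

P[X ≥ 10] ≤ 17/60 ≈ 0.283333.


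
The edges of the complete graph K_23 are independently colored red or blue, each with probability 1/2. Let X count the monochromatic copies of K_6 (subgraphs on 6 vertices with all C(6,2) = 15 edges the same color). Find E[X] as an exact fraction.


Let X = Σ_S X_S over the C(23, 6) = 100947 subsets S of size 6, where X_S = 1 if the K_6 on S is monochromatic.
For a fixed S, the K_6 on S has C(6, 2) = 15 edges. P[all 15 edges red] = (1/2)^15, and likewise for blue, so P[monochromatic] = 2·(1/2)^15 = 2^{1 − 15} = 1/16384.
Summing: E[X] = C(23, 6) · 2^{1 − 15} = 100947 · 1/16384 = 100947/16384.
Numerically: E[X] ≈ 6.161.

E[X] = C(23,6)·2^(1−C(6,2)) = 100947/16384 ≈ 6.161.


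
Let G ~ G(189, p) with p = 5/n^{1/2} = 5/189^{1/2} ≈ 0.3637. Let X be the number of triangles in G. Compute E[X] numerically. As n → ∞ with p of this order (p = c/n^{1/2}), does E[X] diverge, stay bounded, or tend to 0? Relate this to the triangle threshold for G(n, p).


Number of potential triangles: C(189, 3) = 1107414.
Each occurs with probability p³ ≈ (0.3637)³ ≈ 4.8108000e-02.
By linearity: E[X] = C(189, 3)·p³ ≈ 1107414 · 4.8108000e-02 ≈ 53275.47326.
Since α = 1/2 < 1, p = c/n^{1/2} ≫ 1/n is above the triangle threshold p ~ 1/n. Asymptotically E[X] ~ (c³/6)·n^{3(1−α)} = (5³/6)·n^{1.5} → ∞; triangles are abundant w.h.p.

E[X] ≈ 53275.47326; in regime p = Θ(1/n^{1/2}) E[X] diverges (above the triangle threshold p ~ 1/n).


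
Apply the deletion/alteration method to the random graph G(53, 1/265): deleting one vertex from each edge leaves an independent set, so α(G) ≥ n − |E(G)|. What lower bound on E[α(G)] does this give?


E[|E(G)|] = C(53, 2)·p = 1378 · (1/265) = 26/5.
E[α(G)] ≥ n − E[|E(G)|] = 53 − 26/5 = 239/5.
Numerically: ≈ 47.800000.
(This is only a lower bound; the true E[α(G)] may be larger.)

E[α(G)] ≥ 239/5 ≈ 47.800000.


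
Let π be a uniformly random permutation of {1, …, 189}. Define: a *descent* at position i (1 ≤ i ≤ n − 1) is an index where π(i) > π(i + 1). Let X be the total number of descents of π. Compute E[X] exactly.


Write X = Σ X_I over i = 1, …, 188, with X_I the indicator of one descent.
There are 188 indicators.
For each fixed i, the pair (π(i), π(i+1)) is a uniformly random ordered pair of distinct values from {1, …, 189}; by symmetry P[π(i) > π(i+1)] = 1/2.
By linearity: E[X] = 188 · (1/2) = (189 − 1) · (1/2) = 94 ≈ 94.000.

E[X] = 94 = 94.000.
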